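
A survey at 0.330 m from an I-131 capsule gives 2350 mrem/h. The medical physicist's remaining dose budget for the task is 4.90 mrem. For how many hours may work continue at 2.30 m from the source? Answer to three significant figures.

0.101 h

Using I₁d₁² = I₂d₂², rate at 2.30 m:
2350 × (0.330/2.30)² = 2350 × 0.02059 = 48.39 mrem/h.
Stay time = 4.90 mrem ÷ 48.39 mrem/h = 0.1013 h.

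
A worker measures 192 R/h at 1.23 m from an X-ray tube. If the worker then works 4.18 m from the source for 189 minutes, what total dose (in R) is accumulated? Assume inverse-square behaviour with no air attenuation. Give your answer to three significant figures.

Applying the 1/r² law, rate at 4.18 m:
(1.23/4.18)² = 0.08659, so 192 × 0.08659 = 16.63 R/h.
Dose = rate × time = 16.63 R/h × 3.150 h = 52.38 R.

52.4 R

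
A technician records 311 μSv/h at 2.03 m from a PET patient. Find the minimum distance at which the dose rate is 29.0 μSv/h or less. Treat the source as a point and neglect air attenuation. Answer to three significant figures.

6.65 m

Applying the 1/r² law, d₂ = d₁·√(I₁/I₂).
I₁/I₂ = 311/29.0 = 10.72, so d₂ = 2.03 × √10.72 = 6.647 m.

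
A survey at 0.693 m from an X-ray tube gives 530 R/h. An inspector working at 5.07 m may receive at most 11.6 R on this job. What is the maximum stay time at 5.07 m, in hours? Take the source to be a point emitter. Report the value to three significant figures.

Applying the 1/r² law, rate at 5.07 m:
530 × (0.693/5.07)² = 530 × 0.01868 = 9.900 R/h.
Stay time = 11.6 R ÷ 9.900 R/h = 1.172 h.

1.17 h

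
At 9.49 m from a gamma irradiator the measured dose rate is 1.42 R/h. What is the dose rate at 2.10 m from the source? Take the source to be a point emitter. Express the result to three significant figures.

Applying the 1/r² law, scaling from 9.49 m to 2.10 m:
1.42 × (9.49/2.10)² = 1.42 × 20.42 = 29.00 R/h.

29.0 R/h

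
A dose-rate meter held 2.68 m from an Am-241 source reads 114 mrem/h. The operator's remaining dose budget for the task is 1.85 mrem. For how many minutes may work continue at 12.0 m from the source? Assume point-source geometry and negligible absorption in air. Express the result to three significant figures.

Since intensity falls as 1/r², rate at 12.0 m:
114 × (2.68/12.0)² = 114 × 0.04988 = 5.686 mrem/h.
Stay time = 1.85 mrem ÷ 5.686 mrem/h = 0.3254 h = 19.52 min.

19.5 min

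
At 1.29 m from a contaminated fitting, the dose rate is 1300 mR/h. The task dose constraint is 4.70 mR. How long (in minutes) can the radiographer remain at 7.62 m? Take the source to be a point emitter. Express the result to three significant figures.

7.57 min

By the inverse-square law, rate at 7.62 m:
1300 × (1.29/7.62)² = 1300 × 0.02866 = 37.26 mR/h.
Stay time = 4.70 mR ÷ 37.26 mR/h = 0.1261 h = 7.566 min.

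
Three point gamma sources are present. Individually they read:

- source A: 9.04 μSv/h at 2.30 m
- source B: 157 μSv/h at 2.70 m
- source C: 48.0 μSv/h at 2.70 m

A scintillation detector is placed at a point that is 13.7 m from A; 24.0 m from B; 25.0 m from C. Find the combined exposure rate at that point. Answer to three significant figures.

2.80 μSv/h

Each source contributes Iᵢ·(dᵢ/rᵢ)²; contributions add.
A: 9.04 × (2.30/13.7)² = 0.2548 μSv/h
B: 157 × (2.70/24.0)² = 1.987 μSv/h
C: 48.0 × (2.70/25.0)² = 0.5599 μSv/h
Total = 0.2548 + 1.987 + 0.5599 = 2.802 μSv/h.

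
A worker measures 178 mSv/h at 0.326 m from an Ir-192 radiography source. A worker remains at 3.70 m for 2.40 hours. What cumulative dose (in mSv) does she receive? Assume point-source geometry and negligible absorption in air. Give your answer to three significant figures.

Since intensity falls as 1/r², rate at 3.70 m:
(0.326/3.70)² = 0.007763, so 178 × 0.007763 = 1.382 mSv/h.
Dose = rate × time = 1.382 mSv/h × 2.400 h = 3.317 mSv.

3.32 mSv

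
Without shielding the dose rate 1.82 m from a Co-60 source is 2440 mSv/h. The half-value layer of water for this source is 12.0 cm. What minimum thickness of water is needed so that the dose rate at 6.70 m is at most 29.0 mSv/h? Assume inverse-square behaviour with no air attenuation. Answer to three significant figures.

31.6 cm

At 6.70 m, distance alone gives (1.82/6.70)² = 0.07379, so 2440 × 0.07379 = 180.0 mSv/h.
Further attenuation needed: 180.0/29.0 = 6.207.
n = log₂(6.207) = 2.634 half-value layers.
Thickness = 2.634 × 12.0 cm = 31.61 cm.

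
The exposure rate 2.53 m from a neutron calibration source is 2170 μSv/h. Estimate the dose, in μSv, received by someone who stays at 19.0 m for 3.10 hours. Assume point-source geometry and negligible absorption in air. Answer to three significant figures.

By the inverse-square law, rate at 19.0 m:
2170 × (2.53/19.0)² = 2170 × 0.01773 = 38.47 μSv/h.
Dose = rate × time = 38.47 μSv/h × 3.100 h = 119.3 μSv.

119 μSv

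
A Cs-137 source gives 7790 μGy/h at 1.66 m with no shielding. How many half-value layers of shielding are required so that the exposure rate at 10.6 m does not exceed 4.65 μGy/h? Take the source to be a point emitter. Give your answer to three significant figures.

5.36 half-value layers

At 10.6 m, distance alone gives (1.66/10.6)² = 0.02452, so 7790 × 0.02452 = 191.0 μGy/h.
Further attenuation needed: 191.0/4.65 = 41.08.
n = log₂(41.08) = 5.360 half-value layers.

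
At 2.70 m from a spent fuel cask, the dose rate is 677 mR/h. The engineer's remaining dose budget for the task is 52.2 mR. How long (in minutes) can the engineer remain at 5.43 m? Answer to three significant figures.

Intensity scales as (d₁/d₂)², so rate at 5.43 m:
677 × (2.70/5.43)² = 677 × 0.2472 = 167.4 mR/h.
Stay time = 52.2 mR ÷ 167.4 mR/h = 0.3118 h = 18.71 min.

18.7 min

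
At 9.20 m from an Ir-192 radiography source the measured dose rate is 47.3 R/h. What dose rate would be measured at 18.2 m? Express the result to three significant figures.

12.1 R/h

Since intensity falls as 1/r², scaling from 9.20 m to 18.2 m:
47.3 × (9.20/18.2)² = 47.3 × 0.2555 = 12.09 R/h.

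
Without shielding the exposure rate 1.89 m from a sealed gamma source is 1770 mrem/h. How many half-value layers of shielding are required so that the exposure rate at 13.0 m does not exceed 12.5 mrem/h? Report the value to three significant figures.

1.58 half-value layers

At 13.0 m, distance alone gives 1770 × (1.89/13.0)² = 1770 × 0.02114 = 37.42 mrem/h.
Further attenuation needed: 37.42/12.5 = 2.994.
n = log₂(2.994) = 1.582 half-value layers.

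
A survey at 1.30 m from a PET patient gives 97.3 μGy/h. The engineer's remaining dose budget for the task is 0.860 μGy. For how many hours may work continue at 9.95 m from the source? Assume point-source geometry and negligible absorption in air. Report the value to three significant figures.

0.518 h

Using I₁d₁² = I₂d₂², rate at 9.95 m:
(1.30/9.95)² = 0.01707, so 97.3 × 0.01707 = 1.661 μGy/h.
Stay time = 0.860 μGy ÷ 1.661 μGy/h = 0.5178 h.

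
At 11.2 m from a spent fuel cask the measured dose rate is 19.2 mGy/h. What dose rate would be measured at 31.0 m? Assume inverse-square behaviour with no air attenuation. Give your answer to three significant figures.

Intensity scales as (d₁/d₂)², so scaling from 11.2 m to 31.0 m:
(11.2/31.0)² = 0.1305, so 19.2 × 0.1305 = 2.506 mGy/h.

2.51 mGy/h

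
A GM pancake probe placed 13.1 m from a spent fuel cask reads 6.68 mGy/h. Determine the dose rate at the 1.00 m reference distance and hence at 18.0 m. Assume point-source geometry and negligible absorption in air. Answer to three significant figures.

Since intensity falls as 1/r²,
At 1.00 m: (13.1/1.00)² = 171.6, so 6.68 × 171.6 = 1146 mGy/h
At 18.0 m: 1146 × (1.00/18.0)² = 1146 × 0.003086 = 3.537 mGy/h.

1150 mGy/h; 3.54 mGy/h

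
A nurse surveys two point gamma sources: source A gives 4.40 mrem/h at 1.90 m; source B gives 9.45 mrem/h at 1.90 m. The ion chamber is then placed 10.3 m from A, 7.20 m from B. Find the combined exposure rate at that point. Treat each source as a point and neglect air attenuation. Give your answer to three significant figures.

By superposition, sum each source's inverse-square contribution:
A: 4.40 × (1.90/10.3)² = 0.1497 mrem/h
B: 9.45 × (1.90/7.20)² = 0.6581 mrem/h
Total = 0.1497 + 0.6581 = 0.8078 mrem/h.

0.808 mrem/h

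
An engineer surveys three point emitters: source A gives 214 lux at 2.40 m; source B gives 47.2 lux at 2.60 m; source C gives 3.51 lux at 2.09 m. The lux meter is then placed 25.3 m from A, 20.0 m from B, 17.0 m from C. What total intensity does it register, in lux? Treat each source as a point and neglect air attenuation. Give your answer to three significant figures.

Each source contributes Iᵢ·(dᵢ/rᵢ)²; contributions add.
A: 214 × (2.40/25.3)² = 1.926 lux
B: 47.2 × (2.60/20.0)² = 0.7977 lux
C: 3.51 × (2.09/17.0)² = 0.05305 lux
Total = 1.926 + 0.7977 + 0.05305 = 2.777 lux.

2.78 lux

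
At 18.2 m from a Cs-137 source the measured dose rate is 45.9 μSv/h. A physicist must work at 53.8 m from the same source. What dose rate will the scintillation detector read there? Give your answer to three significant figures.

Intensity scales as (d₁/d₂)², so scaling from 18.2 m to 53.8 m:
(18.2/53.8)² = 0.1144, so 45.9 × 0.1144 = 5.251 μSv/h.

5.25 μSv/h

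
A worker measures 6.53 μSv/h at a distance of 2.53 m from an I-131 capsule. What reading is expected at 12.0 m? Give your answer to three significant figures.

By the inverse-square law, the rate at 12.0 m is
6.53 × (2.53/12.0)² = 6.53 × 0.04445 = 0.2903 μSv/h.

0.290 μSv/h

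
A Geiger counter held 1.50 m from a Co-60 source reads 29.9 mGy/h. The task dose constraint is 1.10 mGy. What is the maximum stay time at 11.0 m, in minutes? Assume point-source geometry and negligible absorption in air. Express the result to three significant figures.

119 min

Using I₁d₁² = I₂d₂², rate at 11.0 m:
29.9 × (1.50/11.0)² = 29.9 × 0.01860 = 0.5561 mGy/h.
Stay time = 1.10 mGy ÷ 0.5561 mGy/h = 1.978 h = 118.7 min.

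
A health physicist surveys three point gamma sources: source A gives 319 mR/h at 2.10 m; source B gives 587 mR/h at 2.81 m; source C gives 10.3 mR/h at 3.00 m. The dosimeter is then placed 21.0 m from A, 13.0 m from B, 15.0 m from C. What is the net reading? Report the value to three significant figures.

31.0 mR/h

By superposition, sum each source's inverse-square contribution:
A: 319 × (2.10/21.0)² = 3.190 mR/h
B: 587 × (2.81/13.0)² = 27.43 mR/h
C: 10.3 × (3.00/15.0)² = 0.4120 mR/h
Total = 3.190 + 27.43 + 0.4120 = 31.03 mR/h.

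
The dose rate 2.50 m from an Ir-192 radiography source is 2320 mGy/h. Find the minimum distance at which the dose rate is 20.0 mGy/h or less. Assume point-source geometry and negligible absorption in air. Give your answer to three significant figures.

26.9 m

Applying the 1/r² law, d₂ = d₁·√(I₁/I₂).
I₁/I₂ = 2320/20.0 = 116.0, so d₂ = 2.50 × √116.0 = 26.93 m.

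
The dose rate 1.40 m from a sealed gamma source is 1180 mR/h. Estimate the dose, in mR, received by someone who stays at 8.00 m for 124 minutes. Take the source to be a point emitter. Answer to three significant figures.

74.7 mR

By the inverse-square law, rate at 8.00 m:
(1.40/8.00)² = 0.03062, so 1180 × 0.03062 = 36.13 mR/h.
Dose = rate × time = 36.13 mR/h × 2.067 h = 74.68 mR.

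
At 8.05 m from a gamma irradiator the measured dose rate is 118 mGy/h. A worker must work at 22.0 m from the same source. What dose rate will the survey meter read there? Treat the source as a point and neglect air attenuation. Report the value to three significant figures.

Applying the 1/r² law, scaling from 8.05 m to 22.0 m:
(8.05/22.0)² = 0.1339, so 118 × 0.1339 = 15.80 mGy/h.

15.8 mGy/h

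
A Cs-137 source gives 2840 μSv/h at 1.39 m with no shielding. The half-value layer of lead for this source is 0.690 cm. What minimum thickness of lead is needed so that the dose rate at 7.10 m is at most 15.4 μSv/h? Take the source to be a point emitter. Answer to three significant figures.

1.95 cm

At 7.10 m, distance alone gives (1.39/7.10)² = 0.03833, so 2840 × 0.03833 = 108.9 μSv/h.
Further attenuation needed: 108.9/15.4 = 7.071.
n = log₂(7.071) = 2.822 half-value layers.
Thickness = 2.822 × 0.690 cm = 1.947 cm.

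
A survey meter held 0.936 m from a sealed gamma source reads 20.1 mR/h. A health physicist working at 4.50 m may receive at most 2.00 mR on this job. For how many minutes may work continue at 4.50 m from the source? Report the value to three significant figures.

Since intensity falls as 1/r², rate at 4.50 m:
20.1 × (0.936/4.50)² = 20.1 × 0.04326 = 0.8695 mR/h.
Stay time = 2.00 mR ÷ 0.8695 mR/h = 2.300 h = 138.0 min.

138 min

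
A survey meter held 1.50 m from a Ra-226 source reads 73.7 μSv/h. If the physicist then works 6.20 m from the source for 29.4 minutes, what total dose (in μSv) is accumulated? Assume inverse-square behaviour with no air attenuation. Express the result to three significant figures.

By the inverse-square law, rate at 6.20 m:
(1.50/6.20)² = 0.05853, so 73.7 × 0.05853 = 4.314 μSv/h.
Dose = rate × time = 4.314 μSv/h × 0.4900 h = 2.114 μSv.

2.11 μSv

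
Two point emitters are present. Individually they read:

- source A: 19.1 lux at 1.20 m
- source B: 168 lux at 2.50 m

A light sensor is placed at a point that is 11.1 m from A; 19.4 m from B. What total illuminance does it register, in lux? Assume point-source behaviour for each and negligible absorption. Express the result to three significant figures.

3.01 lux

Each source contributes Iᵢ·(dᵢ/rᵢ)²; contributions add.
A: 19.1 × (1.20/11.1)² = 0.2232 lux
B: 168 × (2.50/19.4)² = 2.790 lux
Total = 0.2232 + 2.790 = 3.013 lux.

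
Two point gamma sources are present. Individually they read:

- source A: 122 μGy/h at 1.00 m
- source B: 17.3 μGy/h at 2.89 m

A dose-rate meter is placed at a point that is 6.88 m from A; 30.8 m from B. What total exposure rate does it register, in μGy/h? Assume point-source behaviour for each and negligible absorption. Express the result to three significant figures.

Each source contributes Iᵢ·(dᵢ/rᵢ)²; contributions add.
A: 122 × (1.00/6.88)² = 2.577 μGy/h
B: 17.3 × (2.89/30.8)² = 0.1523 μGy/h
Total = 2.577 + 0.1523 = 2.729 μGy/h.

2.73 μGy/h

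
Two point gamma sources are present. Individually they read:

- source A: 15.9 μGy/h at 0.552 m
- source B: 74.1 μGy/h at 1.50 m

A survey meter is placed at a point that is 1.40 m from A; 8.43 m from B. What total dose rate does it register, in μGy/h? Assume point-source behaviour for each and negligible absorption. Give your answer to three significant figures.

4.82 μGy/h

By superposition, sum each source's inverse-square contribution:
A: 15.9 × (0.552/1.40)² = 2.472 μGy/h
B: 74.1 × (1.50/8.43)² = 2.346 μGy/h
Total = 2.472 + 2.346 = 4.818 μGy/h.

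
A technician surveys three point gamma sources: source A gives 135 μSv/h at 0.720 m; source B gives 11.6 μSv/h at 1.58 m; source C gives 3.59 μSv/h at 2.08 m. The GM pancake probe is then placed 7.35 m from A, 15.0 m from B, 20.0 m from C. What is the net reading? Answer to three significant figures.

By superposition, sum each source's inverse-square contribution:
A: 135 × (0.720/7.35)² = 1.295 μSv/h
B: 11.6 × (1.58/15.0)² = 0.1287 μSv/h
C: 3.59 × (2.08/20.0)² = 0.03883 μSv/h
Total = 1.295 + 0.1287 + 0.03883 = 1.463 μSv/h.

1.46 μSv/h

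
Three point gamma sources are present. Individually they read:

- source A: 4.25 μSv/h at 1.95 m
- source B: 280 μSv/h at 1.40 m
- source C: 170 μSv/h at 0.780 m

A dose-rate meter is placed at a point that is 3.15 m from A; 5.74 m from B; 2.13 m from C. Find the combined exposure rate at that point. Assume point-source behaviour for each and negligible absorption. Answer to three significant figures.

41.1 μSv/h

Each source contributes Iᵢ·(dᵢ/rᵢ)²; contributions add.
A: 4.25 × (1.95/3.15)² = 1.629 μSv/h
B: 280 × (1.40/5.74)² = 16.66 μSv/h
C: 170 × (0.780/2.13)² = 22.80 μSv/h
Total = 1.629 + 16.66 + 22.80 = 41.09 μSv/h.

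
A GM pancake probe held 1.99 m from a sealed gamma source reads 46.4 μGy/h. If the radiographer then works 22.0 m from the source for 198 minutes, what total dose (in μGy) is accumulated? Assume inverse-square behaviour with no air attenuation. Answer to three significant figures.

By the inverse-square law, rate at 22.0 m:
(1.99/22.0)² = 0.008182, so 46.4 × 0.008182 = 0.3796 μGy/h.
Dose = rate × time = 0.3796 μGy/h × 3.300 h = 1.253 μGy.

1.25 μGy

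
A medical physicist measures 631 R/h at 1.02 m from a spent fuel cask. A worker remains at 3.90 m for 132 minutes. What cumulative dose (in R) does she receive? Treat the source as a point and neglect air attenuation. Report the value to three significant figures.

Since intensity falls as 1/r², rate at 3.90 m:
631 × (1.02/3.90)² = 631 × 0.06840 = 43.16 R/h.
Dose = rate × time = 43.16 R/h × 2.200 h = 94.95 R.

95.0 R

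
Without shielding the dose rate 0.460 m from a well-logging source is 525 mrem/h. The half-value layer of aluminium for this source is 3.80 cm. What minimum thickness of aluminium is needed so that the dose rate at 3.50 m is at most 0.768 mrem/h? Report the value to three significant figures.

At 3.50 m, distance alone gives (0.460/3.50)² = 0.01727, so 525 × 0.01727 = 9.067 mrem/h.
Further attenuation needed: 9.067/0.768 = 11.81.
n = log₂(11.81) = 3.562 half-value layers.
Thickness = 3.562 × 3.80 cm = 13.54 cm.

13.5 cm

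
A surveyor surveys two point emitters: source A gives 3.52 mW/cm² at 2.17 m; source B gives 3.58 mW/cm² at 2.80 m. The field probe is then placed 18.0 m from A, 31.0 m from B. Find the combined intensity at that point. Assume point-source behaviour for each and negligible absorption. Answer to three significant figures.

Each source contributes Iᵢ·(dᵢ/rᵢ)²; contributions add.
A: 3.52 × (2.17/18.0)² = 0.05116 mW/cm²
B: 3.58 × (2.80/31.0)² = 0.02921 mW/cm²
Total = 0.05116 + 0.02921 = 0.08037 mW/cm².

0.0804 mW/cm²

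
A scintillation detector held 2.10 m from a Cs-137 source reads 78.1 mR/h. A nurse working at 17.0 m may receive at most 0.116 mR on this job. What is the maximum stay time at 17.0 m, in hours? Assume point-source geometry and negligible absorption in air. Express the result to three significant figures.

0.0973 h

Intensity scales as (d₁/d₂)², so rate at 17.0 m:
(2.10/17.0)² = 0.01526, so 78.1 × 0.01526 = 1.192 mR/h.
Stay time = 0.116 mR ÷ 1.192 mR/h = 0.09732 h.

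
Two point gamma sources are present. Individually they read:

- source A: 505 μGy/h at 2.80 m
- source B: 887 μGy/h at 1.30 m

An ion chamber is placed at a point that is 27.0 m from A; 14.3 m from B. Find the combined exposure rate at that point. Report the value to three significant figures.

12.8 μGy/h

Each source contributes Iᵢ·(dᵢ/rᵢ)²; contributions add.
A: 505 × (2.80/27.0)² = 5.431 μGy/h
B: 887 × (1.30/14.3)² = 7.331 μGy/h
Total = 5.431 + 7.331 = 12.76 μGy/h.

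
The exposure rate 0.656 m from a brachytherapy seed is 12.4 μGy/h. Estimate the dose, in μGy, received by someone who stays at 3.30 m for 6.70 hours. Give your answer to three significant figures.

Applying the 1/r² law, rate at 3.30 m:
(0.656/3.30)² = 0.03952, so 12.4 × 0.03952 = 0.4900 μGy/h.
Dose = rate × time = 0.4900 μGy/h × 6.700 h = 3.283 μGy.

3.28 μGy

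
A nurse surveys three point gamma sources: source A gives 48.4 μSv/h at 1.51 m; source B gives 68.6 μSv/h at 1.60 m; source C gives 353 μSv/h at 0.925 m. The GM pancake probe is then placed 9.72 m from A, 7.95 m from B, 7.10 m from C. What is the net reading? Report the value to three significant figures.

9.94 μSv/h

Each source contributes Iᵢ·(dᵢ/rᵢ)²; contributions add.
A: 48.4 × (1.51/9.72)² = 1.168 μSv/h
B: 68.6 × (1.60/7.95)² = 2.779 μSv/h
C: 353 × (0.925/7.10)² = 5.992 μSv/h
Total = 1.168 + 2.779 + 5.992 = 9.939 μSv/h.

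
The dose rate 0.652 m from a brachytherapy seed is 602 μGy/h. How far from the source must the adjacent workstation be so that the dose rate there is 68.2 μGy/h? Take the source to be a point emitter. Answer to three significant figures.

Intensity scales as (d₁/d₂)², so d₂ = d₁·√(I₁/I₂).
I₁/I₂ = 602/68.2 = 8.827, so d₂ = 0.652 × √8.827 = 1.937 m.

1.94 m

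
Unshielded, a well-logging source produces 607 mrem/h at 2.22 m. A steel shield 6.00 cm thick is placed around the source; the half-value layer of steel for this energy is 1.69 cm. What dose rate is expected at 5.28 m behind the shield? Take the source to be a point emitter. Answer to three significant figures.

9.16 mrem/h

Distance alone: (2.22/5.28)² = 0.1768, so 607 × 0.1768 = 107.3 mrem/h.
Shield: 6.00/1.69 = 3.550 half-value layers → attenuation 2^(−3.550) = 0.08538.
Combined: 107.3 × 0.08538 = 9.161 mrem/h.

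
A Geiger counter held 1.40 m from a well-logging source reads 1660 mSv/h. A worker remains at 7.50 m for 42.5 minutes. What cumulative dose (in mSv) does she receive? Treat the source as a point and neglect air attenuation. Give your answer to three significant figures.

Applying the 1/r² law, rate at 7.50 m:
1660 × (1.40/7.50)² = 1660 × 0.03484 = 57.83 mSv/h.
Dose = rate × time = 57.83 mSv/h × 0.7083 h = 40.96 mSv.

41.0 mSv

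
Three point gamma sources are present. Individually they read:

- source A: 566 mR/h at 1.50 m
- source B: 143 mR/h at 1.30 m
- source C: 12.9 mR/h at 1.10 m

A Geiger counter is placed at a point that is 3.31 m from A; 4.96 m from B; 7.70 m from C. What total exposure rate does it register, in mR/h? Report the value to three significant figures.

126 mR/h

By superposition, sum each source's inverse-square contribution:
A: 566 × (1.50/3.31)² = 116.2 mR/h
B: 143 × (1.30/4.96)² = 9.823 mR/h
C: 12.9 × (1.10/7.70)² = 0.2633 mR/h
Total = 116.2 + 9.823 + 0.2633 = 126.3 mR/h.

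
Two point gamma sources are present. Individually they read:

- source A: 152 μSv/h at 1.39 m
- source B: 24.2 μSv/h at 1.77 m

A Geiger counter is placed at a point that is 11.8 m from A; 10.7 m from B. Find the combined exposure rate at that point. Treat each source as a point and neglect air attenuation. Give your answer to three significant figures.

By superposition, sum each source's inverse-square contribution:
A: 152 × (1.39/11.8)² = 2.109 μSv/h
B: 24.2 × (1.77/10.7)² = 0.6622 μSv/h
Total = 2.109 + 0.6622 = 2.771 μSv/h.

2.77 μSv/h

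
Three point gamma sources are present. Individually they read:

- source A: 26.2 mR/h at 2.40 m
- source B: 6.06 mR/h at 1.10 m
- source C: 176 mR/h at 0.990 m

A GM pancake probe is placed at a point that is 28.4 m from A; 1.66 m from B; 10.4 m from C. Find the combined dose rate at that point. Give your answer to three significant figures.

By superposition, sum each source's inverse-square contribution:
A: 26.2 × (2.40/28.4)² = 0.1871 mR/h
B: 6.06 × (1.10/1.66)² = 2.661 mR/h
C: 176 × (0.990/10.4)² = 1.595 mR/h
Total = 0.1871 + 2.661 + 1.595 = 4.443 mR/h.

4.44 mR/h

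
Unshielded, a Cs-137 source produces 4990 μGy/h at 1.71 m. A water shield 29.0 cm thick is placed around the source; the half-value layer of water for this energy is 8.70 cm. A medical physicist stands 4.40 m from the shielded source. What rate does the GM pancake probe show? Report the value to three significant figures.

74.8 μGy/h

Distance alone: 4990 × (1.71/4.40)² = 4990 × 0.1510 = 753.5 μGy/h.
Shield: 29.0/8.70 = 3.333 half-value layers → attenuation 2^(−3.333) = 0.09924.
Combined: 753.5 × 0.09924 = 74.78 μGy/h.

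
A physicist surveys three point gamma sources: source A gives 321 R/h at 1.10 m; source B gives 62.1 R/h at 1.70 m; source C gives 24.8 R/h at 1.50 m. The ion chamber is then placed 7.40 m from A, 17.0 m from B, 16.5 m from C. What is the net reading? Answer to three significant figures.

By superposition, sum each source's inverse-square contribution:
A: 321 × (1.10/7.40)² = 7.093 R/h
B: 62.1 × (1.70/17.0)² = 0.6210 R/h
C: 24.8 × (1.50/16.5)² = 0.2050 R/h
Total = 7.093 + 0.6210 + 0.2050 = 7.919 R/h.

7.92 R/h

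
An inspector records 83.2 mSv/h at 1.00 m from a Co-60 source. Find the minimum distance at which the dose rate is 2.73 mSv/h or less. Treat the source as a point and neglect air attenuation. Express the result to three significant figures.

By the inverse-square law, d₂ = d₁·√(I₁/I₂).
I₁/I₂ = 83.2/2.73 = 30.48, so d₂ = 1.00 × √30.48 = 5.521 m.

5.52 m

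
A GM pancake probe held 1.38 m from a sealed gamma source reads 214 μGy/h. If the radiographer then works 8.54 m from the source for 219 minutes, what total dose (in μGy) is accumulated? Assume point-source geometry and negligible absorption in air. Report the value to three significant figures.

Since intensity falls as 1/r², rate at 8.54 m:
214 × (1.38/8.54)² = 214 × 0.02611 = 5.588 μGy/h.
Dose = rate × time = 5.588 μGy/h × 3.650 h = 20.40 μGy.

20.4 μGy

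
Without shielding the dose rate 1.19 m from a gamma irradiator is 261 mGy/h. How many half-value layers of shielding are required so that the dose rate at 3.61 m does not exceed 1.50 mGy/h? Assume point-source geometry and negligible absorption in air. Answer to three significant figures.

At 3.61 m, distance alone gives (1.19/3.61)² = 0.1087, so 261 × 0.1087 = 28.37 mGy/h.
Further attenuation needed: 28.37/1.50 = 18.91.
n = log₂(18.91) = 4.241 half-value layers.

4.24 half-value layers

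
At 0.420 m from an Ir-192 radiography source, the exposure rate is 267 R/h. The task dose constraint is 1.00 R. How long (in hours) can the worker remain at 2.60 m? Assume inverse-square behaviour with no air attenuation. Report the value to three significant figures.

Applying the 1/r² law, rate at 2.60 m:
267 × (0.420/2.60)² = 267 × 0.02609 = 6.966 R/h.
Stay time = 1.00 R ÷ 6.966 R/h = 0.1436 h.

0.144 h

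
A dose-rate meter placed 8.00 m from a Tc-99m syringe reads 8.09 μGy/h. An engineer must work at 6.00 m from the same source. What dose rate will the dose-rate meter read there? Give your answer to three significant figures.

14.4 μGy/h

Using I₁d₁² = I₂d₂², scaling from 8.00 m to 6.00 m:
(8.00/6.00)² = 1.778, so 8.09 × 1.778 = 14.38 μGy/h.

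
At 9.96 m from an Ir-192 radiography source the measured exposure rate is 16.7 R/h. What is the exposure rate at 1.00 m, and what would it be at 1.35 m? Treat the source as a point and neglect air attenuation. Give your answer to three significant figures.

By the inverse-square law,
At 1.00 m: (9.96/1.00)² = 99.20, so 16.7 × 99.20 = 1657 R/h
At 1.35 m: (1.00/1.35)² = 0.5487, so 1657 × 0.5487 = 909.2 R/h.

1660 R/h; 909 R/h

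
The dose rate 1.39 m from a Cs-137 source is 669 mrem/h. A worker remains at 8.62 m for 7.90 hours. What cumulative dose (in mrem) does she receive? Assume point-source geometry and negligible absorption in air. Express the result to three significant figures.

Using I₁d₁² = I₂d₂², rate at 8.62 m:
669 × (1.39/8.62)² = 669 × 0.02600 = 17.39 mrem/h.
Dose = rate × time = 17.39 mrem/h × 7.900 h = 137.4 mrem.

137 mrem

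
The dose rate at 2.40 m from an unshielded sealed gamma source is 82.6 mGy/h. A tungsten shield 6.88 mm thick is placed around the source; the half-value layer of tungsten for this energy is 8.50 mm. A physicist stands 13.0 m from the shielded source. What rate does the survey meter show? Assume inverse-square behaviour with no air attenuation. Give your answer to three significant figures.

Distance alone: (2.40/13.0)² = 0.03408, so 82.6 × 0.03408 = 2.815 mGy/h.
Shield: 6.88/8.50 = 0.8094 half-value layers → attenuation 2^(−0.8094) = 0.5706.
Combined: 2.815 × 0.5706 = 1.606 mGy/h.

1.61 mGy/h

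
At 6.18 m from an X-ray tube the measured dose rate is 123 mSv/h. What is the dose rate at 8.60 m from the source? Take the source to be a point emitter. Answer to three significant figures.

63.5 mSv/h

By the inverse-square law, scaling from 6.18 m to 8.60 m:
123 × (6.18/8.60)² = 123 × 0.5164 = 63.52 mSv/h.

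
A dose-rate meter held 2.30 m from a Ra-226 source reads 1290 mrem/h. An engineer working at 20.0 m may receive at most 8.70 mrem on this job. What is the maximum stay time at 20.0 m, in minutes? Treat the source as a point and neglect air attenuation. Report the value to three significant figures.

30.6 min

By the inverse-square law, rate at 20.0 m:
1290 × (2.30/20.0)² = 1290 × 0.01322 = 17.05 mrem/h.
Stay time = 8.70 mrem ÷ 17.05 mrem/h = 0.5103 h = 30.62 min.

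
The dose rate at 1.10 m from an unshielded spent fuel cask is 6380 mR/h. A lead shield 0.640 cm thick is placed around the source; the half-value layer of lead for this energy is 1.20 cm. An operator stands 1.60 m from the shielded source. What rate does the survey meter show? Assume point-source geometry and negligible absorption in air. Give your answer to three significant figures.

Distance alone: (1.10/1.60)² = 0.4727, so 6380 × 0.4727 = 3016 mR/h.
Shield: 0.640/1.20 = 0.5333 half-value layers → attenuation 2^(−0.5333) = 0.6910.
Combined: 3016 × 0.6910 = 2084 mR/h.

2080 mR/h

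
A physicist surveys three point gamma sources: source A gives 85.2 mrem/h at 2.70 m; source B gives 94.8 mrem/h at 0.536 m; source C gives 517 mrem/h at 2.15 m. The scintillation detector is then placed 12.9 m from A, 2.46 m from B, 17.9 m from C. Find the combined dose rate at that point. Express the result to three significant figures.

15.7 mrem/h

By superposition, sum each source's inverse-square contribution:
A: 85.2 × (2.70/12.9)² = 3.732 mrem/h
B: 94.8 × (0.536/2.46)² = 4.501 mrem/h
C: 517 × (2.15/17.9)² = 7.459 mrem/h
Total = 3.732 + 4.501 + 7.459 = 15.69 mrem/h.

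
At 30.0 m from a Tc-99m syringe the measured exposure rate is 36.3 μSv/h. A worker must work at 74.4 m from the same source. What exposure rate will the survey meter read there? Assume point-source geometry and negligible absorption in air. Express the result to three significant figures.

5.90 μSv/h

Applying the 1/r² law, scaling from 30.0 m to 74.4 m:
36.3 × (30.0/74.4)² = 36.3 × 0.1626 = 5.902 μSv/h.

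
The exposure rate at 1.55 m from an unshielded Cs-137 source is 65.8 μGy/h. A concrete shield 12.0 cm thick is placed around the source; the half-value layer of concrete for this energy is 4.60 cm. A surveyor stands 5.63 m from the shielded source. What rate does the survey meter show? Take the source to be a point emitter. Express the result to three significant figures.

Distance alone: 65.8 × (1.55/5.63)² = 65.8 × 0.07580 = 4.988 μGy/h.
Shield: 12.0/4.60 = 2.609 half-value layers → attenuation 2^(−2.609) = 0.1639.
Combined: 4.988 × 0.1639 = 0.8175 μGy/h.

0.818 μGy/h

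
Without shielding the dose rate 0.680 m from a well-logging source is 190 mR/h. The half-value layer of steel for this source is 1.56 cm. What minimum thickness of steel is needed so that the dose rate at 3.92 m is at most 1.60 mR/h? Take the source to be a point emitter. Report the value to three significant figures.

At 3.92 m, distance alone gives 190 × (0.680/3.92)² = 190 × 0.03009 = 5.717 mR/h.
Further attenuation needed: 5.717/1.60 = 3.573.
n = log₂(3.573) = 1.837 half-value layers.
Thickness = 1.837 × 1.56 cm = 2.866 cm.

2.87 cm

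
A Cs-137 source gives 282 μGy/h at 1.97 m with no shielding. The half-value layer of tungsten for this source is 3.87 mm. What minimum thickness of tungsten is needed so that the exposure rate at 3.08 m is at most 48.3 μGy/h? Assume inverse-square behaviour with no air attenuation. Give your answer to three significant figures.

4.86 mm

At 3.08 m, distance alone gives (1.97/3.08)² = 0.4091, so 282 × 0.4091 = 115.4 μGy/h.
Further attenuation needed: 115.4/48.3 = 2.389.
n = log₂(2.389) = 1.256 half-value layers.
Thickness = 1.256 × 3.87 mm = 4.861 mm.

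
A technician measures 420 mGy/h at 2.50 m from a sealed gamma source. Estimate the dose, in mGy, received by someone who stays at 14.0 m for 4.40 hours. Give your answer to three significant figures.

58.9 mGy

Intensity scales as (d₁/d₂)², so rate at 14.0 m:
420 × (2.50/14.0)² = 420 × 0.03189 = 13.39 mGy/h.
Dose = rate × time = 13.39 mGy/h × 4.400 h = 58.92 mGy.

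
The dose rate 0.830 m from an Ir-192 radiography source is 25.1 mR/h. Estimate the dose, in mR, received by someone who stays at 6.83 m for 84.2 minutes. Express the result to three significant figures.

Intensity scales as (d₁/d₂)², so rate at 6.83 m:
(0.830/6.83)² = 0.01477, so 25.1 × 0.01477 = 0.3707 mR/h.
Dose = rate × time = 0.3707 mR/h × 1.403 h = 0.5201 mR.

0.520 mR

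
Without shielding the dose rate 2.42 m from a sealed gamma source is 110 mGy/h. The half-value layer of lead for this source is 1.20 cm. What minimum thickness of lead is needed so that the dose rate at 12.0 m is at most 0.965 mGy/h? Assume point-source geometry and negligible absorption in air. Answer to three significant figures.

2.66 cm

At 12.0 m, distance alone gives 110 × (2.42/12.0)² = 110 × 0.04067 = 4.474 mGy/h.
Further attenuation needed: 4.474/0.965 = 4.636.
n = log₂(4.636) = 2.213 half-value layers.
Thickness = 2.213 × 1.20 cm = 2.656 cm.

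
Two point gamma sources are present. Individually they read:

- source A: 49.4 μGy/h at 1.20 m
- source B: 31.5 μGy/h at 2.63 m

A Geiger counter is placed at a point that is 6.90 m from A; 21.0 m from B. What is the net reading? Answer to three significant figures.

1.99 μGy/h

Each source contributes Iᵢ·(dᵢ/rᵢ)²; contributions add.
A: 49.4 × (1.20/6.90)² = 1.494 μGy/h
B: 31.5 × (2.63/21.0)² = 0.4941 μGy/h
Total = 1.494 + 0.4941 = 1.988 μGy/h.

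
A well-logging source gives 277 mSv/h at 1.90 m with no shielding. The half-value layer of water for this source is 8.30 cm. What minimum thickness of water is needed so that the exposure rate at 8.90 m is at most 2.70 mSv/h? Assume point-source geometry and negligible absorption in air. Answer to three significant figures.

18.5 cm

At 8.90 m, distance alone gives 277 × (1.90/8.90)² = 277 × 0.04558 = 12.63 mSv/h.
Further attenuation needed: 12.63/2.70 = 4.678.
n = log₂(4.678) = 2.226 half-value layers.
Thickness = 2.226 × 8.30 cm = 18.48 cm.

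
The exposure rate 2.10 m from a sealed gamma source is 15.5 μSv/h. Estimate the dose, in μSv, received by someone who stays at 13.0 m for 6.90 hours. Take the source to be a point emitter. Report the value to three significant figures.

Intensity scales as (d₁/d₂)², so rate at 13.0 m:
15.5 × (2.10/13.0)² = 15.5 × 0.02609 = 0.4044 μSv/h.
Dose = rate × time = 0.4044 μSv/h × 6.900 h = 2.790 μSv.

2.79 μSv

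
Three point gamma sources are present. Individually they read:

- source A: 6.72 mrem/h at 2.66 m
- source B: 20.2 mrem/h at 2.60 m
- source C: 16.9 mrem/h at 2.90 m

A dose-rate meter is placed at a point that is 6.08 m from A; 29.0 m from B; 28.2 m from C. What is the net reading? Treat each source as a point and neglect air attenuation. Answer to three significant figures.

Each source contributes Iᵢ·(dᵢ/rᵢ)²; contributions add.
A: 6.72 × (2.66/6.08)² = 1.286 mrem/h
B: 20.2 × (2.60/29.0)² = 0.1624 mrem/h
C: 16.9 × (2.90/28.2)² = 0.1787 mrem/h
Total = 1.286 + 0.1624 + 0.1787 = 1.627 mrem/h.

1.63 mrem/h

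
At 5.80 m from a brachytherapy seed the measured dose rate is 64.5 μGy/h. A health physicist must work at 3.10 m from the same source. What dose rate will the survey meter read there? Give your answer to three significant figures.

Since intensity falls as 1/r², scaling from 5.80 m to 3.10 m:
(5.80/3.10)² = 3.501, so 64.5 × 3.501 = 225.8 μGy/h.

226 μGy/h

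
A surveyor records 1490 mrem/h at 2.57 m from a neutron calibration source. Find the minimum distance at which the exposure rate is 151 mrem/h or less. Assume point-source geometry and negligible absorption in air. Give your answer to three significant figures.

8.07 m

Since intensity falls as 1/r², d₂ = d₁·√(I₁/I₂).
I₁/I₂ = 1490/151 = 9.868, so d₂ = 2.57 × √9.868 = 8.073 m.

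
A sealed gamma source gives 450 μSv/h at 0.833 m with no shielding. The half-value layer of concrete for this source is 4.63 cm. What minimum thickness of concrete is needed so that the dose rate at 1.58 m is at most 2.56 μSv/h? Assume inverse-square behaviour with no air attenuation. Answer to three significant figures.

At 1.58 m, distance alone gives (0.833/1.58)² = 0.2780, so 450 × 0.2780 = 125.1 μSv/h.
Further attenuation needed: 125.1/2.56 = 48.87.
n = log₂(48.87) = 5.611 half-value layers.
Thickness = 5.611 × 4.63 cm = 25.98 cm.

26.0 cm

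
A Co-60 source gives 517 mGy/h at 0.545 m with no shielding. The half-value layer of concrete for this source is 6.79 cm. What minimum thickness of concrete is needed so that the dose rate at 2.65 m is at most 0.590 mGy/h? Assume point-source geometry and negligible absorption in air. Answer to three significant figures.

35.4 cm

At 2.65 m, distance alone gives (0.545/2.65)² = 0.04230, so 517 × 0.04230 = 21.87 mGy/h.
Further attenuation needed: 21.87/0.590 = 37.07.
n = log₂(37.07) = 5.212 half-value layers.
Thickness = 5.212 × 6.79 cm = 35.39 cm.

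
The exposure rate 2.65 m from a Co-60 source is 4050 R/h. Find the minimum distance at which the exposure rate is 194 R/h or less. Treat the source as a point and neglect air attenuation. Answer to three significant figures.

12.1 m

Intensity scales as (d₁/d₂)², so d₂ = d₁·√(I₁/I₂).
I₁/I₂ = 4050/194 = 20.88, so d₂ = 2.65 × √20.88 = 12.11 m.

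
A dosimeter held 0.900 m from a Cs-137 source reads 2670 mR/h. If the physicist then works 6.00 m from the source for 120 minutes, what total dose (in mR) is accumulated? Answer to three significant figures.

Intensity scales as (d₁/d₂)², so rate at 6.00 m:
2670 × (0.900/6.00)² = 2670 × 0.02250 = 60.07 mR/h.
Dose = rate × time = 60.07 mR/h × 2.000 h = 120.1 mR.

120 mR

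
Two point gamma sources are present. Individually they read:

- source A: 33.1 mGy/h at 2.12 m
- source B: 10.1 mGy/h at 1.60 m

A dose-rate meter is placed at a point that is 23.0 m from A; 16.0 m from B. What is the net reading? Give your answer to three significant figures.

0.382 mGy/h

Each source contributes Iᵢ·(dᵢ/rᵢ)²; contributions add.
A: 33.1 × (2.12/23.0)² = 0.2812 mGy/h
B: 10.1 × (1.60/16.0)² = 0.1010 mGy/h
Total = 0.2812 + 0.1010 = 0.3822 mGy/h.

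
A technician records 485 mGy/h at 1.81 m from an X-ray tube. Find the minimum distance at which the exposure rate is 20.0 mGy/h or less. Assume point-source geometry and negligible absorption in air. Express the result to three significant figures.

8.91 m

Applying the 1/r² law, d₂ = d₁·√(I₁/I₂).
I₁/I₂ = 485/20.0 = 24.25, so d₂ = 1.81 × √24.25 = 8.913 m.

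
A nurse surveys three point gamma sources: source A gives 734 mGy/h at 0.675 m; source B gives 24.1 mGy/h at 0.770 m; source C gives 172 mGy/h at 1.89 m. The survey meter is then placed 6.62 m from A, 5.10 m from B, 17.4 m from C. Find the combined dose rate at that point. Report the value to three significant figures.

10.2 mGy/h

By superposition, sum each source's inverse-square contribution:
A: 734 × (0.675/6.62)² = 7.631 mGy/h
B: 24.1 × (0.770/5.10)² = 0.5494 mGy/h
C: 172 × (1.89/17.4)² = 2.029 mGy/h
Total = 7.631 + 0.5494 + 2.029 = 10.21 mGy/h.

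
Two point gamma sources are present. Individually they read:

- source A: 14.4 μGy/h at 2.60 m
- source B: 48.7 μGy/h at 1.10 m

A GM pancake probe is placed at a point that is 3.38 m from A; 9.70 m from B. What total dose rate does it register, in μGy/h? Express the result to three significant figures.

9.15 μGy/h

Each source contributes Iᵢ·(dᵢ/rᵢ)²; contributions add.
A: 14.4 × (2.60/3.38)² = 8.521 μGy/h
B: 48.7 × (1.10/9.70)² = 0.6263 μGy/h
Total = 8.521 + 0.6263 = 9.147 μGy/h.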